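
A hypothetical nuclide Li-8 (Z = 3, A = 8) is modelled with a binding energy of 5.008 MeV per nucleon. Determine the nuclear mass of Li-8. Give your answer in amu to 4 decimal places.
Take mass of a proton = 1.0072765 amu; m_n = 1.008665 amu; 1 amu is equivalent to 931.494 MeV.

8.0221 amu

Total binding energy = 8 × 5.008 = 40.064 MeV
Mass defect = 40.064 MeV / (931.494 MeV/amu) = 0.043010 amu
Constituent mass = 3(1.0072765) + 5(1.008665) = 8.0651545 amu
Nuclear mass = 8.0651545 − 0.043010 = 8.0221445 amu ≈ 8.0221 amu (to 4 decimal places)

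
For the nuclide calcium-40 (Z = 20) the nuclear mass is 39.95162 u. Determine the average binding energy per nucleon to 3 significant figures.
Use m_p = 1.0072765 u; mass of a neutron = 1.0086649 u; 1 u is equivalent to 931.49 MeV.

The nucleus contains 20 protons and 40 − 20 = 20 neutrons.
Total constituent mass: 20 × 1.0072765 + 20 × 1.0086649 = 40.3188280 u
Mass defect Δm = 40.3188280 − 39.95162 = 0.3672080 u
Binding energy = Δm·c² = 0.3672080 × 931.49 MeV/u = 342.051 MeV
Per nucleon: 342.051 / 40 = 8.551 MeV

8.55 MeV/nucleon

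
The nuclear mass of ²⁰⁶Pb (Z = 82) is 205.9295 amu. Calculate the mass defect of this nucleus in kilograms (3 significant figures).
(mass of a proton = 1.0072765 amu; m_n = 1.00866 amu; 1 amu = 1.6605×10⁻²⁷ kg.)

2.89e-27 kg

Σm = 82·m_p + 124·m_n = 82.5966730 + 125.07384 = 207.6705130 amu
Δm = 207.6705130 − 205.9295 = 1.7410130 amu
In SI units: 1.7410130 amu × 1.6605×10⁻²⁷ kg/amu = 2.8910e-27 kg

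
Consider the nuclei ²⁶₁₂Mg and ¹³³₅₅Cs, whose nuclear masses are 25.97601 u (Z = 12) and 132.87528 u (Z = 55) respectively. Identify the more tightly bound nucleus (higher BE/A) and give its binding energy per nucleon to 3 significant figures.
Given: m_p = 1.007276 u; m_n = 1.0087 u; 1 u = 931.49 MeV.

²⁶₁₂Mg: Σm = 12(1.007276) + 14(1.0087) = 26.209112 u; Δm = 0.233102 u; E_B = 217.13 MeV; E_B/A = 8.351 MeV
¹³³₅₅Cs: Σm = 55(1.007276) + 78(1.0087) = 134.078780 u; Δm = 1.203500 u; E_B = 1121.0 MeV; E_B/A = 8.429 MeV
¹³³₅₅Cs has the higher binding energy per nucleon, so it is the more tightly bound nucleus.

¹³³₅₅Cs; 8.43 MeV/nucleon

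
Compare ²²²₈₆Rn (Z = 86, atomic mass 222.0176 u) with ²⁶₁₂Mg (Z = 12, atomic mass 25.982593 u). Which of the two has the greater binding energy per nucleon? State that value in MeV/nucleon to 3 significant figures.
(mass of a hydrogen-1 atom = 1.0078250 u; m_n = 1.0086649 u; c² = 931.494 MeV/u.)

²²²₈₆Rn: Σm = 86(1.0078250) + 136(1.0086649) = 223.8513764 u; Δm = 1.8337764 u; E_B = 1708.15 MeV; E_B/A = 7.694 MeV
²⁶₁₂Mg: Σm = 12(1.0078250) + 14(1.0086649) = 26.2152086 u; Δm = 0.2326156 u; E_B = 216.68 MeV; E_B/A = 8.334 MeV
²⁶₁₂Mg has the higher binding energy per nucleon, so it is the more tightly bound nucleus.

²⁶₁₂Mg; 8.33 MeV/nucleon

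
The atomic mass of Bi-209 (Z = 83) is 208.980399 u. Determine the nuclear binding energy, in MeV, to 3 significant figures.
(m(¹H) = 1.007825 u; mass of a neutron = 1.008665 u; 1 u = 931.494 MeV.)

Z = 83, so N = A − Z = 209 − 83 = 126.
Mass of separated nucleons = 83(1.007825) + 126(1.008665) = 83.649475 + 127.091790 = 210.741265 u
Mass defect Δm = 210.741265 − 208.980399 = 1.760866 u
Binding energy = Δm·c² = 1.760866 × 931.494 MeV/u = 1640.24 MeV

1640 MeV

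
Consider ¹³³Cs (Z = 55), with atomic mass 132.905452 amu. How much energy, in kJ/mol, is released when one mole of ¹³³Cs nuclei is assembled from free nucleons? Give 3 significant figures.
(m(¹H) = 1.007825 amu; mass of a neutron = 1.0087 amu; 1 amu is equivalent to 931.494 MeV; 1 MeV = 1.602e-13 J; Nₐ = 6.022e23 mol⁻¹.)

1.08e+11 kJ/mol

Total constituent mass: 55 × 1.007825 + 78 × 1.0087 = 134.108975 amu
The mass defect is 134.108975 − 132.905452 = 1.203523 amu.
Binding energy = Δm·c² = 1.203523 × 931.494 MeV/amu = 1121.07 MeV
Per nucleus in joules: 1121.07 MeV × 1.602e-13 J/MeV = 1.7960e-10 J
Per mole: 1.7960e-10 J × 6.022e23 mol⁻¹ = 1.0816e+14 J/mol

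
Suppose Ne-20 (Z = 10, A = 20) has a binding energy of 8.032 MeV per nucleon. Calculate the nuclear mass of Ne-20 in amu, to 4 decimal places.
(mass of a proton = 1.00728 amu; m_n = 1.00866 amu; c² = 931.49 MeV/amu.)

19.9869 amu

Total binding energy = 20 × 8.032 = 160.640 MeV
Mass defect = 160.640 MeV / (931.49 MeV/amu) = 0.172455 amu
Constituent mass = 10(1.00728) + 10(1.00866) = 20.15940 amu
Nuclear mass = 20.15940 − 0.172455 = 19.986945 amu ≈ 19.9869 amu (to 4 decimal places)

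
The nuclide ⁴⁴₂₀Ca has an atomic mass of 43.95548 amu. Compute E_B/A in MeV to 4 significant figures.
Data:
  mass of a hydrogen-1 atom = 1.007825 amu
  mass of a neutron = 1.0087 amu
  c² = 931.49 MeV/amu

8.676 MeV/nucleon

The nucleus contains 20 protons and 44 − 20 = 24 neutrons.
Mass of separated nucleons = 20(1.007825) + 24(1.0087) = 20.156500 + 24.2088 = 44.365300 amu
Mass defect Δm = 44.365300 − 43.95548 = 0.409820 amu
Converting to energy: 0.409820 amu × 931.49 MeV/amu = 381.743 MeV
Per nucleon: 381.743 / 44 = 8.676 MeV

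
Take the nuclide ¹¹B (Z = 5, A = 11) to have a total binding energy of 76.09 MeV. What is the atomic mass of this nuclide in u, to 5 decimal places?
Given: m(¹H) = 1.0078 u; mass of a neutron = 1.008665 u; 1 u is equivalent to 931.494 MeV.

Mass defect = 76.09 MeV / (931.494 MeV/u) = 0.0816860 u
Constituent mass = 5(1.0078) + 6(1.008665) = 11.090990 u
Atomic mass = 11.090990 − 0.0816860 = 11.0093040 u ≈ 11.00930 u (to 5 decimal places)

11.00930 u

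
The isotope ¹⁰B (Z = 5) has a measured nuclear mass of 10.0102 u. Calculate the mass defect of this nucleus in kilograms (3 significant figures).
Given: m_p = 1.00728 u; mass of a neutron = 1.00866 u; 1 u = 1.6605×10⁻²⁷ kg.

1.15e-28 kg

The nucleus contains 5 protons and 10 − 5 = 5 neutrons.
Σm = 5·m_p + 5·m_n = 5.03640 + 5.04330 = 10.07970 u
The mass defect is 10.07970 − 10.0102 = 0.06950 u.
In SI units: 0.06950 u × 1.6605×10⁻²⁷ kg/u = 1.1540e-28 kg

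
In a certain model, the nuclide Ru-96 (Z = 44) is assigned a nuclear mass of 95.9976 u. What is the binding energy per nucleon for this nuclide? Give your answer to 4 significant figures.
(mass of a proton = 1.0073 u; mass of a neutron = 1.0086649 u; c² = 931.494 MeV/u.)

The nucleus contains 44 protons and 96 − 44 = 52 neutrons.
Σm = 44·m_p + 52·m_n = 44.3212 + 52.4505748 = 96.7717748 u
The mass defect is 96.7717748 − 95.9976 = 0.7741748 u.
E_B = 0.7741748 × 931.494 = 721.139 MeV
Per nucleon: 721.139 / 96 = 7.512 MeV

7.512 MeV/nucleon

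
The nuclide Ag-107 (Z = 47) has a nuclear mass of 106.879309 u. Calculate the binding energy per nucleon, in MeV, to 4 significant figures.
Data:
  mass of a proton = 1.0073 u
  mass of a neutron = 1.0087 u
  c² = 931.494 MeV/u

Total constituent mass: 47 × 1.0073 + 60 × 1.0087 = 107.8651 u
Δm = 107.8651 − 106.879309 = 0.985791 u
Binding energy = Δm·c² = 0.985791 × 931.494 MeV/u = 918.258 MeV
Dividing by A = 107 gives 8.582 MeV per nucleon.

8.582 MeV/nucleon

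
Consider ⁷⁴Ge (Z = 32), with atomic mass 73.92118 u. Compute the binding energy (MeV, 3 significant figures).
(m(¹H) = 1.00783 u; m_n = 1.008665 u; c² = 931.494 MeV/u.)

Z = 32, so N = A − Z = 74 − 32 = 42.
Total constituent mass: 32 × 1.00783 + 42 × 1.008665 = 74.614490 u
Mass defect Δm = 74.614490 − 73.92118 = 0.693310 u
Converting to energy: 0.693310 u × 931.494 MeV/u = 645.814 MeV

646 MeV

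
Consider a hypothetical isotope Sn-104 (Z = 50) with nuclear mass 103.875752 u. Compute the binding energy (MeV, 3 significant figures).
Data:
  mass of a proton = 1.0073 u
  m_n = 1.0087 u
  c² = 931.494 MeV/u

Z = 50, so N = A − Z = 104 − 50 = 54.
Σm = 50·m_p + 54·m_n = 50.3650 + 54.4698 = 104.8348 u
Δm = 104.8348 − 103.875752 = 0.959048 u
Binding energy = Δm·c² = 0.959048 × 931.494 MeV/u = 893.347 MeV

893 MeV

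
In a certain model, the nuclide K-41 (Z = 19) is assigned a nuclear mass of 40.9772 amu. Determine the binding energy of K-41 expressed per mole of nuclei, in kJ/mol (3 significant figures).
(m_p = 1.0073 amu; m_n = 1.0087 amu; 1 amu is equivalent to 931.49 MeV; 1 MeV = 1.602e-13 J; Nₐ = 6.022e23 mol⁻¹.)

Mass of separated nucleons = 19(1.0073) + 22(1.0087) = 19.1387 + 22.1914 = 41.3301 amu
Mass defect Δm = 41.3301 − 40.9772 = 0.3529 amu
Converting to energy: 0.3529 amu × 931.49 MeV/amu = 328.723 MeV
Per nucleus in joules: 328.723 MeV × 1.602e-13 J/MeV = 5.2661e-11 J
Per mole: 5.2661e-11 J × 6.022e23 mol⁻¹ = 3.1712e+13 J/mol

3.17e+10 kJ/mol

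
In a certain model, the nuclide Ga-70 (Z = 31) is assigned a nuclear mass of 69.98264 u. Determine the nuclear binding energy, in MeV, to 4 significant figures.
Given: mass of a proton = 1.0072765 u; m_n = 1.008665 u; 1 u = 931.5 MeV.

With 31 protons and 39 neutrons (A = 70):
Total constituent mass: 31 × 1.0072765 + 39 × 1.008665 = 70.5635065 u
Mass defect Δm = 70.5635065 − 69.98264 = 0.5808665 u
Converting to energy: 0.5808665 u × 931.5 MeV/u = 541.077 MeV

541.1 MeV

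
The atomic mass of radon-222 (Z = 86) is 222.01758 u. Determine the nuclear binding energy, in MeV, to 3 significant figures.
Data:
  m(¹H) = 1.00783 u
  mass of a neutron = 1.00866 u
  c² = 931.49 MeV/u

1710 MeV

The nucleus contains 86 protons and 222 − 86 = 136 neutrons.
Mass of separated nucleons = 86(1.00783) + 136(1.00866) = 86.67338 + 137.17776 = 223.85114 u
Mass defect Δm = 223.85114 − 222.01758 = 1.83356 u
Binding energy = Δm·c² = 1.83356 × 931.49 MeV/u = 1707.94 MeV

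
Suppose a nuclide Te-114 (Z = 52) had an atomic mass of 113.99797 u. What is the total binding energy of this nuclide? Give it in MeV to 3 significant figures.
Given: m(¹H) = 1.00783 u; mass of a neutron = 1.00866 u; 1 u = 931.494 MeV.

Total constituent mass: 52 × 1.00783 + 62 × 1.00866 = 114.94408 u
The mass defect is 114.94408 − 113.99797 = 0.94611 u.
E_B = 0.94611 × 931.494 = 881.296 MeV

881 MeV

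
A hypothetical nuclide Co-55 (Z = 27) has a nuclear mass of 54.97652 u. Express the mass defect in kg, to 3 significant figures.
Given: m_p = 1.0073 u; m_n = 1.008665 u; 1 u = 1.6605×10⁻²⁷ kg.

7.69e-28 kg

Σm = 27·m_p + 28·m_n = 27.1971 + 28.242620 = 55.439720 u
The mass defect is 55.439720 − 54.97652 = 0.463200 u.
In SI units: 0.463200 u × 1.6605×10⁻²⁷ kg/u = 7.6914e-28 kg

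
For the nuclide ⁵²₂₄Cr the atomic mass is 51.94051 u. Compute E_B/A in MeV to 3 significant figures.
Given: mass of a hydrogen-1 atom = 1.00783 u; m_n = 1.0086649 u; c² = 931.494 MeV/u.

8.78 MeV/nucleon

Z = 24, so N = A − Z = 52 − 24 = 28.
Mass of separated nucleons = 24(1.00783) + 28(1.0086649) = 24.18792 + 28.2426172 = 52.4305372 u
The mass defect is 52.4305372 − 51.94051 = 0.4900272 u.
Converting to energy: 0.4900272 u × 931.494 MeV/u = 456.457 MeV
Dividing by A = 52 gives 8.778 MeV per nucleon.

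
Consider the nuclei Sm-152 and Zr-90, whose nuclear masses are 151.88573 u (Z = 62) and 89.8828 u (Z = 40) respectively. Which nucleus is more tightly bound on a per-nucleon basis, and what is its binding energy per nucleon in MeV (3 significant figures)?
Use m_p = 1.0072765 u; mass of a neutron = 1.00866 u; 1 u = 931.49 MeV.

Sm-152: Σm = 62(1.0072765) + 90(1.00866) = 153.2305430 u; Δm = 1.3448130 u; E_B = 1252.7 MeV; E_B/A = 8.241 MeV
Zr-90: Σm = 40(1.0072765) + 50(1.00866) = 90.7240600 u; Δm = 0.8412600 u; E_B = 783.63 MeV; E_B/A = 8.707 MeV
Zr-90 has the higher binding energy per nucleon, so it is the more tightly bound nucleus.

Zr-90; 8.71 MeV/nucleon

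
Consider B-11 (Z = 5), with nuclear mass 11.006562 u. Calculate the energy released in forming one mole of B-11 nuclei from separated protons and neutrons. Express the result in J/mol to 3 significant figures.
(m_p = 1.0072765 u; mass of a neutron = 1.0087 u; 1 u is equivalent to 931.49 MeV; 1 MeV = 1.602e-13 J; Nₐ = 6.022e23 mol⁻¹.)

7.37e+12 J/mol

With 5 protons and 6 neutrons (A = 11):
Σm = 5·m_p + 6·m_n = 5.0363825 + 6.0522 = 11.0885825 u
The mass defect is 11.0885825 − 11.006562 = 0.0820205 u.
Binding energy = Δm·c² = 0.0820205 × 931.49 MeV/u = 76.4013 MeV
Per nucleus in joules: 76.4013 MeV × 1.602e-13 J/MeV = 1.2239e-11 J
Per mole: 1.2239e-11 J × 6.022e23 mol⁻¹ = 7.3703e+12 J/mol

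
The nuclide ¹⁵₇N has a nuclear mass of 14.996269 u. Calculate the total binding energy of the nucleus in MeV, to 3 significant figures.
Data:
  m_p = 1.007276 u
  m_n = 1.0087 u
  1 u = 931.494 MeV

116 MeV

The nucleus contains 7 protons and 15 − 7 = 8 neutrons.
Mass of separated nucleons = 7(1.007276) + 8(1.0087) = 7.050932 + 8.0696 = 15.120532 u
Mass defect Δm = 15.120532 − 14.996269 = 0.124263 u
Binding energy = Δm·c² = 0.124263 × 931.494 MeV/u = 115.750 MeV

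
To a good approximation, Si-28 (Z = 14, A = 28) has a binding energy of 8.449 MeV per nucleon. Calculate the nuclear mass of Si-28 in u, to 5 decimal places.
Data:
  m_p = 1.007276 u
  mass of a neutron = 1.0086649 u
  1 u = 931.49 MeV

Total binding energy = 28 × 8.449 = 236.572 MeV
Mass defect = 236.572 MeV / (931.49 MeV/u) = 0.2539716 u
Constituent mass = 14(1.007276) + 14(1.0086649) = 28.2231726 u
Nuclear mass = 28.2231726 − 0.2539716 = 27.9692010 u ≈ 27.96920 u (to 5 decimal places)

27.96920 u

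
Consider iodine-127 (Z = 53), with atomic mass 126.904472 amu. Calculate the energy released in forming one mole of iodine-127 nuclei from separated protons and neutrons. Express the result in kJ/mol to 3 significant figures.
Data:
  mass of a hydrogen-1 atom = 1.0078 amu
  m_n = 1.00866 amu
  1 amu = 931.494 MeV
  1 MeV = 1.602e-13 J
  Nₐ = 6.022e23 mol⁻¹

1.03e+11 kJ/mol

The nucleus contains 53 protons and 127 − 53 = 74 neutrons.
Total constituent mass: 53 × 1.0078 + 74 × 1.00866 = 128.05424 amu
Δm = 128.05424 − 126.904472 = 1.149768 amu
Converting to energy: 1.149768 amu × 931.494 MeV/amu = 1071.00 MeV
Per nucleus in joules: 1071.00 MeV × 1.602e-13 J/MeV = 1.7157e-10 J
Per mole: 1.7157e-10 J × 6.022e23 mol⁻¹ = 1.0332e+14 J/mol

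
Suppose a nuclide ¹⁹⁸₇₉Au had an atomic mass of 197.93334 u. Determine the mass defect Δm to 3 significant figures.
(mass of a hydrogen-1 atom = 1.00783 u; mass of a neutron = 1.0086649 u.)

Z = 79, so N = A − Z = 198 − 79 = 119.
Total constituent mass: 79 × 1.00783 + 119 × 1.0086649 = 199.6496931 u
Mass defect Δm = 199.6496931 − 197.93334 = 1.7163531 u

1.72 u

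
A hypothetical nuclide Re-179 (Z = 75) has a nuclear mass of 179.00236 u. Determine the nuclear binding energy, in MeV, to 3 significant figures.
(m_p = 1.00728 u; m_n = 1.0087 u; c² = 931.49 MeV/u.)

Mass of separated nucleons = 75(1.00728) + 104(1.0087) = 75.54600 + 104.9048 = 180.45080 u
Δm = 180.45080 − 179.00236 = 1.44844 u
Binding energy = Δm·c² = 1.44844 × 931.49 MeV/u = 1349.21 MeV

1350 MeV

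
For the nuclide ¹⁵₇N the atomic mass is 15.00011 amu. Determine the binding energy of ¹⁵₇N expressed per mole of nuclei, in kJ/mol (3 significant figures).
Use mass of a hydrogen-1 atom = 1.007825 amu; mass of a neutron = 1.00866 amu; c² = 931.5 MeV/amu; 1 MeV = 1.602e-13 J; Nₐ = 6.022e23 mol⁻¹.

Z = 7, so N = A − Z = 15 − 7 = 8.
Mass of separated nucleons = 7(1.007825) + 8(1.00866) = 7.054775 + 8.06928 = 15.124055 amu
Mass defect Δm = 15.124055 − 15.00011 = 0.123945 amu
Converting to energy: 0.123945 amu × 931.5 MeV/amu = 115.455 MeV
Per nucleus in joules: 115.455 MeV × 1.602e-13 J/MeV = 1.8496e-11 J
Per mole: 1.8496e-11 J × 6.022e23 mol⁻¹ = 1.1138e+13 J/mol

1.11e+10 kJ/mol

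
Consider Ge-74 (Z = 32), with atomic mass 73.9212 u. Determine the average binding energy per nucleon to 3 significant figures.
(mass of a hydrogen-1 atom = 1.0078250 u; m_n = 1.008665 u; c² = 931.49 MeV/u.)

8.72 MeV/nucleon

With 32 protons and 42 neutrons (A = 74):
Total constituent mass: 32 × 1.0078250 + 42 × 1.008665 = 74.6143300 u
Mass defect Δm = 74.6143300 − 73.9212 = 0.6931300 u
Converting to energy: 0.6931300 u × 931.49 MeV/u = 645.644 MeV
Per nucleon: 645.644 / 74 = 8.7249 MeV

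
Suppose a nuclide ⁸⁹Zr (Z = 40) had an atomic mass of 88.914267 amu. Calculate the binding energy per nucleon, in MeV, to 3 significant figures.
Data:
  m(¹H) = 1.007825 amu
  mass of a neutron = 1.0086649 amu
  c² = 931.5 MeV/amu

With 40 protons and 49 neutrons (A = 89):
Mass of separated nucleons = 40(1.007825) + 49(1.0086649) = 40.313000 + 49.4245801 = 89.7375801 amu
Δm = 89.7375801 − 88.914267 = 0.8233131 amu
Binding energy = Δm·c² = 0.8233131 × 931.5 MeV/amu = 766.916 MeV
Dividing by A = 89 gives 8.617 MeV per nucleon.

8.62 MeV/nucleon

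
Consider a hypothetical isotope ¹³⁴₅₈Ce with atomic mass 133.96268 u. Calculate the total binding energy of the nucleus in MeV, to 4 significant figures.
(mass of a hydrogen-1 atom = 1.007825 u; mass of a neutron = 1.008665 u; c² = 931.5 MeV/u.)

1071 MeV

Mass of separated nucleons = 58(1.007825) + 76(1.008665) = 58.453850 + 76.658540 = 135.112390 u
The mass defect is 135.112390 − 133.96268 = 1.149710 u.
E_B = 1.149710 × 931.5 = 1070.95 MeV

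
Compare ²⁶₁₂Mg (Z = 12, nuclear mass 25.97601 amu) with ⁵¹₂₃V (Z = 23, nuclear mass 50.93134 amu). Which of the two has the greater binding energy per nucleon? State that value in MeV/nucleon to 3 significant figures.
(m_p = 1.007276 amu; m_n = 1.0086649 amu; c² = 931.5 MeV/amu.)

²⁶₁₂Mg: Σm = 12(1.007276) + 14(1.0086649) = 26.2086206 amu; Δm = 0.2326106 amu; E_B = 216.68 MeV; E_B/A = 8.334 MeV
⁵¹₂₃V: Σm = 23(1.007276) + 28(1.0086649) = 51.4099652 amu; Δm = 0.4786252 amu; E_B = 445.84 MeV; E_B/A = 8.742 MeV
⁵¹₂₃V has the higher binding energy per nucleon, so it is the more tightly bound nucleus.

⁵¹₂₃V; 8.74 MeV/nucleon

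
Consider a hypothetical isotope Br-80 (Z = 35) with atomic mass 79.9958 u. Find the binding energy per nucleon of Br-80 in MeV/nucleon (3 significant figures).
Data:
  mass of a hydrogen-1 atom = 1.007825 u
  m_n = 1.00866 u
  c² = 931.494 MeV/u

7.78 MeV/nucleon

Σm = 35·m(¹H) + 45·m_n = 35.273875 + 45.38970 = 80.663575 u
Δm = 80.663575 − 79.9958 = 0.667775 u
Binding energy = Δm·c² = 0.667775 × 931.494 MeV/u = 622.028 MeV
Dividing by A = 80 gives 7.775 MeV per nucleon.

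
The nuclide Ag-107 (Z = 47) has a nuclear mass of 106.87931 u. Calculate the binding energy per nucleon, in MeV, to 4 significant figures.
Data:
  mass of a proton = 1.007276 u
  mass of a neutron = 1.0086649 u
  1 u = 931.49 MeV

8.554 MeV/nucleon

The nucleus contains 47 protons and 107 − 47 = 60 neutrons.
Σm = 47·m_p + 60·m_n = 47.341972 + 60.5198940 = 107.8618660 u
Mass defect Δm = 107.8618660 − 106.87931 = 0.9825560 u
E_B = 0.9825560 × 931.49 = 915.241 MeV
Dividing by A = 107 gives 8.554 MeV per nucleon.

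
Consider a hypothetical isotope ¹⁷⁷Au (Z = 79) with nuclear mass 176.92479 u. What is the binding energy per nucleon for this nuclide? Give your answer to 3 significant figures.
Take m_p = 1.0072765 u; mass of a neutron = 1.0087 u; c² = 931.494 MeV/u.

7.91 MeV/nucleon

Total constituent mass: 79 × 1.0072765 + 98 × 1.0087 = 178.4274435 u
The mass defect is 178.4274435 − 176.92479 = 1.5026535 u.
Binding energy = Δm·c² = 1.5026535 × 931.494 MeV/u = 1399.71 MeV
BE/A = 1399.71 MeV / 177 = 7.908 MeV/nucleon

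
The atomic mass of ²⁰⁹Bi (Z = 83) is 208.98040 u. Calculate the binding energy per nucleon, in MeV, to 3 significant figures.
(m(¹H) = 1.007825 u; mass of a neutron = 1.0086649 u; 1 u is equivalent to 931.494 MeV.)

7.85 MeV/nucleon

Mass of separated nucleons = 83(1.007825) + 126(1.0086649) = 83.649475 + 127.0917774 = 210.7412524 u
The mass defect is 210.7412524 − 208.98040 = 1.7608524 u.
Converting to energy: 1.7608524 u × 931.494 MeV/u = 1640.22 MeV
BE/A = 1640.22 MeV / 209 = 7.848 MeV/nucleon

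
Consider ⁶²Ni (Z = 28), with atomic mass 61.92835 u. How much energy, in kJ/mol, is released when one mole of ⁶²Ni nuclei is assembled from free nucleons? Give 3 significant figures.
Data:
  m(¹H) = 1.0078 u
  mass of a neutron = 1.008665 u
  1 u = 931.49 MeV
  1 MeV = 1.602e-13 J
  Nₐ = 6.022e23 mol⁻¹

Mass of separated nucleons = 28(1.0078) + 34(1.008665) = 28.2184 + 34.294610 = 62.513010 u
Δm = 62.513010 − 61.92835 = 0.584660 u
E_B = 0.584660 × 931.49 = 544.605 MeV
Per nucleus in joules: 544.605 MeV × 1.602e-13 J/MeV = 8.7246e-11 J
Per mole: 8.7246e-11 J × 6.022e23 mol⁻¹ = 5.2540e+13 J/mol

5.25e+10 kJ/mol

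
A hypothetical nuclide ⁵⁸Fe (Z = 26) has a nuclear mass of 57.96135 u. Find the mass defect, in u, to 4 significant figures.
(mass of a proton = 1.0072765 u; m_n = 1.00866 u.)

0.5050 u

Z = 26, so N = A − Z = 58 − 26 = 32.
Total constituent mass: 26 × 1.0072765 + 32 × 1.00866 = 58.4663090 u
The mass defect is 58.4663090 − 57.96135 = 0.5049590 u.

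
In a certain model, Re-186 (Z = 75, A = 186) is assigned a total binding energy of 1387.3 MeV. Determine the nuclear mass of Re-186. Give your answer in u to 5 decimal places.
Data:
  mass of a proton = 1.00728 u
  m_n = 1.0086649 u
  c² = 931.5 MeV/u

Mass defect = 1387.3 MeV / (931.5 MeV/u) = 1.4893183 u
Constituent mass = 75(1.00728) + 111(1.0086649) = 187.5078039 u
Nuclear mass = 187.5078039 − 1.4893183 = 186.0184856 u ≈ 186.01849 u (to 5 decimal places)

186.01849 u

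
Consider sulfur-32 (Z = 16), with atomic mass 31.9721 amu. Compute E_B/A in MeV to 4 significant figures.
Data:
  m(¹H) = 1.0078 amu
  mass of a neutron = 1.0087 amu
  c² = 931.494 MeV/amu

Σm = 16·m(¹H) + 16·m_n = 16.1248 + 16.1392 = 32.2640 amu
The mass defect is 32.2640 − 31.9721 = 0.2919 amu.
Binding energy = Δm·c² = 0.2919 × 931.494 MeV/amu = 271.903 MeV
Per nucleon: 271.903 / 32 = 8.497 MeV

8.497 MeV/nucleon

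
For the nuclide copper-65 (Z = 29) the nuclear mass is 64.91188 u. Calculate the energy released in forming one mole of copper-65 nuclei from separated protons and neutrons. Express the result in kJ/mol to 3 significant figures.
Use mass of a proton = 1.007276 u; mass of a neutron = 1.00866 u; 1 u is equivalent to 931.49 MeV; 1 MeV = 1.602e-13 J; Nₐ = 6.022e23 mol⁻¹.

5.49e+10 kJ/mol

With 29 protons and 36 neutrons (A = 65):
Total constituent mass: 29 × 1.007276 + 36 × 1.00866 = 65.522764 u
Mass defect Δm = 65.522764 − 64.91188 = 0.610884 u
Converting to energy: 0.610884 u × 931.49 MeV/u = 569.032 MeV
Per nucleus in joules: 569.032 MeV × 1.602e-13 J/MeV = 9.1159e-11 J
Per mole: 9.1159e-11 J × 6.022e23 mol⁻¹ = 5.4896e+13 J/mol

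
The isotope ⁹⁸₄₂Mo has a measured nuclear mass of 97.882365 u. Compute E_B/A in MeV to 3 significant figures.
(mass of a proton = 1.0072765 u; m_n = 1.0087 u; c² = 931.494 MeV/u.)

Mass of separated nucleons = 42(1.0072765) + 56(1.0087) = 42.3056130 + 56.4872 = 98.7928130 u
Δm = 98.7928130 − 97.882365 = 0.9104480 u
E_B = 0.9104480 × 931.494 = 848.077 MeV
Dividing by A = 98 gives 8.654 MeV per nucleon.

8.65 MeV/nucleon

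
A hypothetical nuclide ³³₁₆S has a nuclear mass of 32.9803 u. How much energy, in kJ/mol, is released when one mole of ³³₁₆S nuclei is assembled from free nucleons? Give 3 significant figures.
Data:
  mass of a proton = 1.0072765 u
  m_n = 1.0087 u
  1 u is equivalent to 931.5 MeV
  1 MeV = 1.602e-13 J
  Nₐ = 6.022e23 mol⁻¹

The nucleus contains 16 protons and 33 − 16 = 17 neutrons.
Total constituent mass: 16 × 1.0072765 + 17 × 1.0087 = 33.2643240 u
Δm = 33.2643240 − 32.9803 = 0.2840240 u
E_B = 0.2840240 × 931.5 = 264.568 MeV
Per nucleus in joules: 264.568 MeV × 1.602e-13 J/MeV = 4.2384e-11 J
Per mole: 4.2384e-11 J × 6.022e23 mol⁻¹ = 2.5524e+13 J/mol

2.55e+10 kJ/mol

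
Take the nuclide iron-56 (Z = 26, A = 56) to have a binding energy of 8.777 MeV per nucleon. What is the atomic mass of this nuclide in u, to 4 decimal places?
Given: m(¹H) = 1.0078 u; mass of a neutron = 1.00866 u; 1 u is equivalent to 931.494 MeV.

Total binding energy = 56 × 8.777 = 491.512 MeV
Mass defect = 491.512 MeV / (931.494 MeV/u) = 0.527660 u
Constituent mass = 26(1.0078) + 30(1.00866) = 56.46260 u
Atomic mass = 56.46260 − 0.527660 = 55.934940 u ≈ 55.9349 u (to 4 decimal places)

55.9349 u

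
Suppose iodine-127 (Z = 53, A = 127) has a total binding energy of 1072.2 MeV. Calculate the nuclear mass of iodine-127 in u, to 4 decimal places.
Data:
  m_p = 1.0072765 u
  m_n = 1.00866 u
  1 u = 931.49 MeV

Mass defect = 1072.2 MeV / (931.49 MeV/u) = 1.151059 u
Constituent mass = 53(1.0072765) + 74(1.00866) = 128.0264945 u
Nuclear mass = 128.0264945 − 1.151059 = 126.8754355 u ≈ 126.8754 u (to 4 decimal places)

126.8754 u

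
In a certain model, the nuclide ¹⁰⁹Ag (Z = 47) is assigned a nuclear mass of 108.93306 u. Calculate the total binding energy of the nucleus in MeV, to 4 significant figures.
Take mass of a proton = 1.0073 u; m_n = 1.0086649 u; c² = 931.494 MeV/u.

Total constituent mass: 47 × 1.0073 + 62 × 1.0086649 = 109.8803238 u
The mass defect is 109.8803238 − 108.93306 = 0.9472638 u.
Converting to energy: 0.9472638 u × 931.494 MeV/u = 882.371 MeV

882.4 MeV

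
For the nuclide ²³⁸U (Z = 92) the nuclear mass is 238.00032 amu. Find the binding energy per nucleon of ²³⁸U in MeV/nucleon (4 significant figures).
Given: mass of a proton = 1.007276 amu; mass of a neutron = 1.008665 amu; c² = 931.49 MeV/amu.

7.570 MeV/nucleon

With 92 protons and 146 neutrons (A = 238):
Mass of separated nucleons = 92(1.007276) + 146(1.008665) = 92.669392 + 147.265090 = 239.934482 amu
Δm = 239.934482 − 238.00032 = 1.934162 amu
Converting to energy: 1.934162 amu × 931.49 MeV/amu = 1801.65 MeV
Per nucleon: 1801.65 / 238 = 7.570 MeV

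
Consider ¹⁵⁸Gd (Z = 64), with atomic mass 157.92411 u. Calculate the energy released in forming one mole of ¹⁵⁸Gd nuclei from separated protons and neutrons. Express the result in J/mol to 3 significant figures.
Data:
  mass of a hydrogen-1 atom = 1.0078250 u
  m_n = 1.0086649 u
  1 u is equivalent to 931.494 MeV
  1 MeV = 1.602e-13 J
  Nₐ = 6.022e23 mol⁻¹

Total constituent mass: 64 × 1.0078250 + 94 × 1.0086649 = 159.3153006 u
Δm = 159.3153006 − 157.92411 = 1.3911906 u
Binding energy = Δm·c² = 1.3911906 × 931.494 MeV/u = 1295.89 MeV
Per nucleus in joules: 1295.89 MeV × 1.602e-13 J/MeV = 2.0760e-10 J
Per mole: 2.0760e-10 J × 6.022e23 mol⁻¹ = 1.2502e+14 J/mol

1.25e+14 J/mol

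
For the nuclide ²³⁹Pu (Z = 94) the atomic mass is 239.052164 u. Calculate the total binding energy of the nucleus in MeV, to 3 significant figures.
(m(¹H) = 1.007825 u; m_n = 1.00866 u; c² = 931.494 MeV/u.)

The nucleus contains 94 protons and 239 − 94 = 145 neutrons.
Σm = 94·m(¹H) + 145·m_n = 94.735550 + 146.25570 = 240.991250 u
The mass defect is 240.991250 − 239.052164 = 1.939086 u.
Converting to energy: 1.939086 u × 931.494 MeV/u = 1806.25 MeV

1810 MeV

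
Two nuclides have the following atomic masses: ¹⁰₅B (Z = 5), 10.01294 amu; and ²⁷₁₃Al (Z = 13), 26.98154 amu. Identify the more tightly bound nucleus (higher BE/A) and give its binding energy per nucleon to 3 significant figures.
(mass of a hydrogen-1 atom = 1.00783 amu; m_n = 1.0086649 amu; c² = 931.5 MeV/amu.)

¹⁰₅B: Σm = 5(1.00783) + 5(1.0086649) = 10.0824745 amu; Δm = 0.0695345 amu; E_B = 64.771 MeV; E_B/A = 6.477 MeV
²⁷₁₃Al: Σm = 13(1.00783) + 14(1.0086649) = 27.2230986 amu; Δm = 0.2415586 amu; E_B = 225.01 MeV; E_B/A = 8.334 MeV
²⁷₁₃Al has the higher binding energy per nucleon, so it is the more tightly bound nucleus.

²⁷₁₃Al; 8.33 MeV/nucleon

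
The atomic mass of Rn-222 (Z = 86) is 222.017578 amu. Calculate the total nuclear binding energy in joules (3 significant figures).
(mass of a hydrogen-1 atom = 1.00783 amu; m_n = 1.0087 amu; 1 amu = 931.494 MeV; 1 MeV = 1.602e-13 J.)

Z = 86, so N = A − Z = 222 − 86 = 136.
Mass of separated nucleons = 86(1.00783) + 136(1.0087) = 86.67338 + 137.1832 = 223.85658 amu
Mass defect Δm = 223.85658 − 222.017578 = 1.839002 amu
E_B = 1.839002 × 931.494 = 1713.02 MeV
In joules: 1713.02 MeV × 1.602e-13 J/MeV = 2.7443e-10 J

2.74e-10 J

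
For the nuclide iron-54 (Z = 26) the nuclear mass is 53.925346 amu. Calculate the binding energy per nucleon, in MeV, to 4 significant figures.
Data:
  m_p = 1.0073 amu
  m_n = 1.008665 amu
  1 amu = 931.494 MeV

8.747 MeV/nucleon

Total constituent mass: 26 × 1.0073 + 28 × 1.008665 = 54.432420 amu
Mass defect Δm = 54.432420 − 53.925346 = 0.507074 amu
Binding energy = Δm·c² = 0.507074 × 931.494 MeV/amu = 472.336 MeV
BE/A = 472.336 MeV / 54 = 8.747 MeV/nucleon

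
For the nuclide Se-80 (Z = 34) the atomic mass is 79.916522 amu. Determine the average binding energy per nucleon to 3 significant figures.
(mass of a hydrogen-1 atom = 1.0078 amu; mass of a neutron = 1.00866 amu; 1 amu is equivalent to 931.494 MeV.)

8.70 MeV/nucleon

Z = 34, so N = A − Z = 80 − 34 = 46.
Mass of separated nucleons = 34(1.0078) + 46(1.00866) = 34.2652 + 46.39836 = 80.66356 amu
Mass defect Δm = 80.66356 − 79.916522 = 0.747038 amu
E_B = 0.747038 × 931.494 = 695.861 MeV
BE/A = 695.861 MeV / 80 = 8.698 MeV/nucleon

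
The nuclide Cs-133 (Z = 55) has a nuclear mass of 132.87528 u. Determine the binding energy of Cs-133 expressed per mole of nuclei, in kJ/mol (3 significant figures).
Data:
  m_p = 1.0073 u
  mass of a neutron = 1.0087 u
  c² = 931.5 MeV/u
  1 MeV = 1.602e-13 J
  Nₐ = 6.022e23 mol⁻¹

1.08e+11 kJ/mol

The nucleus contains 55 protons and 133 − 55 = 78 neutrons.
Total constituent mass: 55 × 1.0073 + 78 × 1.0087 = 134.0801 u
Δm = 134.0801 − 132.87528 = 1.20482 u
Converting to energy: 1.20482 u × 931.5 MeV/u = 1122.29 MeV
Per nucleus in joules: 1122.29 MeV × 1.602e-13 J/MeV = 1.7979e-10 J
Per mole: 1.7979e-10 J × 6.022e23 mol⁻¹ = 1.0827e+14 J/mol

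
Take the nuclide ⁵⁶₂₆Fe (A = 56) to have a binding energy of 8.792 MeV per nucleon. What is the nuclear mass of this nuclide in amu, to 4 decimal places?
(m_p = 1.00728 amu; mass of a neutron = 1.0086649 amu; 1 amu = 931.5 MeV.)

Total binding energy = 56 × 8.792 = 492.352 MeV
Mass defect = 492.352 MeV / (931.5 MeV/amu) = 0.528558 amu
Constituent mass = 26(1.00728) + 30(1.0086649) = 56.4492270 amu
Nuclear mass = 56.4492270 − 0.528558 = 55.9206690 amu ≈ 55.9207 amu (to 4 decimal places)

55.9207 amu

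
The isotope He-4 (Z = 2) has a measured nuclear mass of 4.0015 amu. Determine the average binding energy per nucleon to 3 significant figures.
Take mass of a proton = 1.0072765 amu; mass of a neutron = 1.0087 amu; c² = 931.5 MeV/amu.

7.09 MeV/nucleon

The nucleus contains 2 protons and 4 − 2 = 2 neutrons.
Mass of separated nucleons = 2(1.0072765) + 2(1.0087) = 2.0145530 + 2.0174 = 4.0319530 amu
Mass defect Δm = 4.0319530 − 4.0015 = 0.0304530 amu
Converting to energy: 0.0304530 amu × 931.5 MeV/amu = 28.3670 MeV
Dividing by A = 4 gives 7.092 MeV per nucleon.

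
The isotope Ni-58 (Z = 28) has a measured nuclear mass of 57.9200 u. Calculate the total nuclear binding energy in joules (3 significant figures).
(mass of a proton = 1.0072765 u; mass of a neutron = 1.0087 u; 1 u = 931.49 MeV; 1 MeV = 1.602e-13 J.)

8.13e-11 J

Z = 28, so N = A − Z = 58 − 28 = 30.
Total constituent mass: 28 × 1.0072765 + 30 × 1.0087 = 58.4647420 u
Δm = 58.4647420 − 57.9200 = 0.5447420 u
Converting to energy: 0.5447420 u × 931.49 MeV/u = 507.422 MeV
In joules: 507.422 MeV × 1.602e-13 J/MeV = 8.1289e-11 J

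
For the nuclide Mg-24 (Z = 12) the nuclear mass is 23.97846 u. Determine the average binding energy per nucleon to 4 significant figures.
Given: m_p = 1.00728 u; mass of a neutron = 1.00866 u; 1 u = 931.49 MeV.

8.260 MeV/nucleon

The nucleus contains 12 protons and 24 − 12 = 12 neutrons.
Total constituent mass: 12 × 1.00728 + 12 × 1.00866 = 24.19128 u
Δm = 24.19128 − 23.97846 = 0.21282 u
Binding energy = Δm·c² = 0.21282 × 931.49 MeV/u = 198.240 MeV
Dividing by A = 24 gives 8.260 MeV per nucleon.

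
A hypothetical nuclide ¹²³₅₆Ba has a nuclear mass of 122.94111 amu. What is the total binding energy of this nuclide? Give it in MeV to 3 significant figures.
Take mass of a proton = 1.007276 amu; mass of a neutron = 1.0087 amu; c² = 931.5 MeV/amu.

Z = 56, so N = A − Z = 123 − 56 = 67.
Total constituent mass: 56 × 1.007276 + 67 × 1.0087 = 123.990356 amu
Mass defect Δm = 123.990356 − 122.94111 = 1.049246 amu
Converting to energy: 1.049246 amu × 931.5 MeV/amu = 977.373 MeV

977 MeV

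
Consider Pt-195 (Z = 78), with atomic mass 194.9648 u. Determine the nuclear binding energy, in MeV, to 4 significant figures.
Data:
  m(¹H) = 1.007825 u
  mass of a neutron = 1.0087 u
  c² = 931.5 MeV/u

1550 MeV

With 78 protons and 117 neutrons (A = 195):
Total constituent mass: 78 × 1.007825 + 117 × 1.0087 = 196.628250 u
Δm = 196.628250 − 194.9648 = 1.663450 u
Converting to energy: 1.663450 u × 931.5 MeV/u = 1549.50 MeV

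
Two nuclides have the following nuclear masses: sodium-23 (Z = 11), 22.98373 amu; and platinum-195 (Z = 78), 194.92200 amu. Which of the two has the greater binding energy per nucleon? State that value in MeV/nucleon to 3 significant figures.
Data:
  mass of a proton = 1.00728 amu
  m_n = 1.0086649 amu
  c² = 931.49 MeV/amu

sodium-23: Σm = 11(1.00728) + 12(1.0086649) = 23.1840588 amu; Δm = 0.2003288 amu; E_B = 186.60 MeV; E_B/A = 8.113 MeV
platinum-195: Σm = 78(1.00728) + 117(1.0086649) = 196.5816333 amu; Δm = 1.6596333 amu; E_B = 1545.9 MeV; E_B/A = 7.928 MeV
sodium-23 has the higher binding energy per nucleon, so it is the more tightly bound nucleus.

sodium-23; 8.11 MeV/nucleon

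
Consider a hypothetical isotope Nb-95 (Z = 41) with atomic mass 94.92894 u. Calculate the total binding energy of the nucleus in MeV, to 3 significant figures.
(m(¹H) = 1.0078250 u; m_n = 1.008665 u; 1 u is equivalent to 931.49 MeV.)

801 MeV

Σm = 41·m(¹H) + 54·m_n = 41.3208250 + 54.467910 = 95.7887350 u
Mass defect Δm = 95.7887350 − 94.92894 = 0.8597950 u
E_B = 0.8597950 × 931.49 = 800.890 MeV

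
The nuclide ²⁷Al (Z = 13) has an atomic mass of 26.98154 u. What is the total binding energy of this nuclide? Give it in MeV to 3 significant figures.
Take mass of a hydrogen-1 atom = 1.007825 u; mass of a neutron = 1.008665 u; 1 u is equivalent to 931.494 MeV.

With 13 protons and 14 neutrons (A = 27):
Total constituent mass: 13 × 1.007825 + 14 × 1.008665 = 27.223035 u
Mass defect Δm = 27.223035 − 26.98154 = 0.241495 u
Converting to energy: 0.241495 u × 931.494 MeV/u = 224.951 MeV

225 MeV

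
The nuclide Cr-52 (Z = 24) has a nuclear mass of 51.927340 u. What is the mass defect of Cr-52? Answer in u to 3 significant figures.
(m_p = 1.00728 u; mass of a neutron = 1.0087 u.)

Z = 24, so N = A − Z = 52 − 24 = 28.
Σm = 24·m_p + 28·m_n = 24.17472 + 28.2436 = 52.41832 u
Mass defect Δm = 52.41832 − 51.927340 = 0.490980 u

0.491 u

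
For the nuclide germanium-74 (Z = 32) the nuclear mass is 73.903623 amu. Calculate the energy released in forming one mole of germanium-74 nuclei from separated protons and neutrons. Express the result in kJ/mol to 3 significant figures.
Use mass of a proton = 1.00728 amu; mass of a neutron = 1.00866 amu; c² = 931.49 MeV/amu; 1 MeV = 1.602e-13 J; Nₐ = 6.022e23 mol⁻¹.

Mass of separated nucleons = 32(1.00728) + 42(1.00866) = 32.23296 + 42.36372 = 74.59668 amu
The mass defect is 74.59668 − 73.903623 = 0.693057 amu.
Binding energy = Δm·c² = 0.693057 × 931.49 MeV/amu = 645.576 MeV
Per nucleus in joules: 645.576 MeV × 1.602e-13 J/MeV = 1.0342e-10 J
Per mole: 1.0342e-10 J × 6.022e23 mol⁻¹ = 6.2280e+13 J/mol

6.23e+10 kJ/mol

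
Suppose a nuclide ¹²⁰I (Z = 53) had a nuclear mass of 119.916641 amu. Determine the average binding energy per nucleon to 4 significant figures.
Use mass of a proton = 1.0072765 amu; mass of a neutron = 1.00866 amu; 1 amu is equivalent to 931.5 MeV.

With 53 protons and 67 neutrons (A = 120):
Σm = 53·m_p + 67·m_n = 53.3856545 + 67.58022 = 120.9658745 amu
Δm = 120.9658745 − 119.916641 = 1.0492335 amu
E_B = 1.0492335 × 931.5 = 977.361 MeV
Dividing by A = 120 gives 8.145 MeV per nucleon.

8.145 MeV/nucleon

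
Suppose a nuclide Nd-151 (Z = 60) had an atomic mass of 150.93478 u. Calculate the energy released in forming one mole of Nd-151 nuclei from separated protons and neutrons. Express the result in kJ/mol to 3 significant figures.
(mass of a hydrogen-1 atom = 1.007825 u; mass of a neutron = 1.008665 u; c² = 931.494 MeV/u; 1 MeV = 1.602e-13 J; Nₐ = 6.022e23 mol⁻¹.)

The nucleus contains 60 protons and 151 − 60 = 91 neutrons.
Total constituent mass: 60 × 1.007825 + 91 × 1.008665 = 152.258015 u
Δm = 152.258015 − 150.93478 = 1.323235 u
Converting to energy: 1.323235 u × 931.494 MeV/u = 1232.59 MeV
Per nucleus in joules: 1232.59 MeV × 1.602e-13 J/MeV = 1.9746e-10 J
Per mole: 1.9746e-10 J × 6.022e23 mol⁻¹ = 1.1891e+14 J/mol

1.19e+11 kJ/mol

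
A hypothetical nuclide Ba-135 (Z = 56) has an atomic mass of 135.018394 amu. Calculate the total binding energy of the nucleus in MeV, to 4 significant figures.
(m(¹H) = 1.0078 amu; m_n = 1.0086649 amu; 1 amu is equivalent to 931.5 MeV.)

1027 MeV

Mass of separated nucleons = 56(1.0078) + 79(1.0086649) = 56.4368 + 79.6845271 = 136.1213271 amu
The mass defect is 136.1213271 − 135.018394 = 1.1029331 amu.
Converting to energy: 1.1029331 amu × 931.5 MeV/amu = 1027.38 MeV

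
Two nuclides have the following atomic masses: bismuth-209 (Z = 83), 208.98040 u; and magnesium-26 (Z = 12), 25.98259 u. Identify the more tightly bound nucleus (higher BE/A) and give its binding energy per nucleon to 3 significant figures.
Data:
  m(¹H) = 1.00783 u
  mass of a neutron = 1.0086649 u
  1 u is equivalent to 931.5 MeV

bismuth-209: Σm = 83(1.00783) + 126(1.0086649) = 210.7416674 u; Δm = 1.7612674 u; E_B = 1640.6 MeV; E_B/A = 7.850 MeV
magnesium-26: Σm = 12(1.00783) + 14(1.0086649) = 26.2152686 u; Δm = 0.2326786 u; E_B = 216.74 MeV; E_B/A = 8.336 MeV
magnesium-26 has the higher binding energy per nucleon, so it is the more tightly bound nucleus.

magnesium-26; 8.34 MeV/nucleon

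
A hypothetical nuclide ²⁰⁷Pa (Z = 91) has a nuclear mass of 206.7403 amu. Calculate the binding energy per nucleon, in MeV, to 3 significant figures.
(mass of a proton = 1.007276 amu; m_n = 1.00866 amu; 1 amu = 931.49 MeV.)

The nucleus contains 91 protons and 207 − 91 = 116 neutrons.
Mass of separated nucleons = 91(1.007276) + 116(1.00866) = 91.662116 + 117.00456 = 208.666676 amu
Mass defect Δm = 208.666676 − 206.7403 = 1.926376 amu
Binding energy = Δm·c² = 1.926376 × 931.49 MeV/amu = 1794.40 MeV
Per nucleon: 1794.40 / 207 = 8.669 MeV

8.67 MeV/nucleon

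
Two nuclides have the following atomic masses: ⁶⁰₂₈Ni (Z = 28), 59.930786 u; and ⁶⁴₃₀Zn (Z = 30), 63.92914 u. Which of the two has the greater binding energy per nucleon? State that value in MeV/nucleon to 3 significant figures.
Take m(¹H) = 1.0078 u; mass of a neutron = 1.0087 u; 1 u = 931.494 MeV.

⁶⁰₂₈Ni; 8.79 MeV/nucleon

⁶⁰₂₈Ni: Σm = 28(1.0078) + 32(1.0087) = 60.4968 u; Δm = 0.566014 u; E_B = 527.24 MeV; E_B/A = 8.787 MeV
⁶⁴₃₀Zn: Σm = 30(1.0078) + 34(1.0087) = 64.5298 u; Δm = 0.60066 u; E_B = 559.51 MeV; E_B/A = 8.742 MeV
⁶⁰₂₈Ni has the higher binding energy per nucleon, so it is the more tightly bound nucleus.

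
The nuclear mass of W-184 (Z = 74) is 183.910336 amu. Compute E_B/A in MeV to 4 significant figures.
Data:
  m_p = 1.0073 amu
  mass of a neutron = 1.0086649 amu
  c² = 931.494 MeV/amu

With 74 protons and 110 neutrons (A = 184):
Σm = 74·m_p + 110·m_n = 74.5402 + 110.9531390 = 185.4933390 amu
The mass defect is 185.4933390 − 183.910336 = 1.5830030 amu.
E_B = 1.5830030 × 931.494 = 1474.56 MeV
BE/A = 1474.56 MeV / 184 = 8.014 MeV/nucleon

8.014 MeV/nucleon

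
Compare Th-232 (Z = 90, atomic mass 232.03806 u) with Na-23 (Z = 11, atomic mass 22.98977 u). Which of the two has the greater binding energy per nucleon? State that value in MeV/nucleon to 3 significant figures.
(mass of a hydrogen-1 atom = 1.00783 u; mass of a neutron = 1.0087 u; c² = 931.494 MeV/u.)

Na-23; 8.13 MeV/nucleon

Th-232: Σm = 90(1.00783) + 142(1.0087) = 233.94010 u; Δm = 1.90204 u; E_B = 1771.7 MeV; E_B/A = 7.637 MeV
Na-23: Σm = 11(1.00783) + 12(1.0087) = 23.19053 u; Δm = 0.20076 u; E_B = 187.01 MeV; E_B/A = 8.131 MeV
Na-23 has the higher binding energy per nucleon, so it is the more tightly bound nucleus.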